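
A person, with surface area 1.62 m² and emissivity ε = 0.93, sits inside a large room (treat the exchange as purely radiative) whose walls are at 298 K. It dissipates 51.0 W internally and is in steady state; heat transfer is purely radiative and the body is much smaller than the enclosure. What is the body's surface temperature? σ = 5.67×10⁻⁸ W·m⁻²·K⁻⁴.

For a small grey body in a large enclosure, net radiated power = εσA(T⁴ − T_w⁴).
Steady state: P = εσA(T⁴ − T_w⁴) with A = 1.62 m².
T⁴ = P/(εσA) + T_w⁴ = 51.0/(0.93·5.67×10⁻⁸·1.620) + (298)⁴
    = 5.970×10⁸ + 7.886×10⁹ = 8.483×10⁹ K⁴.

T ≈ 303 K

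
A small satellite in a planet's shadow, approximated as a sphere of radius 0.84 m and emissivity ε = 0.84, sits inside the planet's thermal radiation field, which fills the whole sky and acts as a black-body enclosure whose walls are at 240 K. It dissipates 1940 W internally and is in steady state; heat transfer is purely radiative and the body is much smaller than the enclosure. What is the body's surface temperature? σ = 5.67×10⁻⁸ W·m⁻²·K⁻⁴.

For a small grey body in a large enclosure, net radiated power = εσA(T⁴ − T_w⁴).
Steady state: P = εσA(T⁴ − T_w⁴) with A = 4πr² = 8.867 m².
T⁴ = P/(εσA) + T_w⁴ = 1940/(0.84·5.67×10⁻⁸·8.867) + (240)⁴
    = 4.594×10⁹ + 3.318×10⁹ = 7.912×10⁹ K⁴.

T ≈ 298 K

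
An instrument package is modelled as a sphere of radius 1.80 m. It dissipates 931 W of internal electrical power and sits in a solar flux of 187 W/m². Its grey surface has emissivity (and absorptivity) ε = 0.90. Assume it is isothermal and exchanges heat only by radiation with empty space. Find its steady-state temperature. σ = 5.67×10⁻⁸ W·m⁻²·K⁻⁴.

At steady state, absorbed solar power + internal power = radiated power.
Absorbed: α·S·A_cross = 0.90·187·10.18 = 1713 W (cross-section πr²).
Total input = 1713 + 931 = 2644 W.
Radiated: εσ·A_surf·T⁴ with A_surf = 4πr² = 40.72 m².
T⁴ = 2644/(0.90·5.67×10⁻⁸·40.72) = 1.273×10⁹ K⁴.

T ≈ 189 K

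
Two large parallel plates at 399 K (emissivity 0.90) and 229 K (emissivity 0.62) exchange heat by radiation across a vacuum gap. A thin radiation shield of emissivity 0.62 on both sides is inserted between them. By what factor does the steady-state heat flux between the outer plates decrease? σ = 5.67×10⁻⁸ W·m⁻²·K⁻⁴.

factor ≈ 2.29

Without shield: q₀ = σΔ(T⁴)/(1/ε₁+1/ε₂−1) with denominator 1.724.
With shield the two gaps are in series; the resistances add: (1/ε₁+1/ε_s−1)+(1/ε_s+1/ε₂−1) = 1.724+2.226 = 3.950.
Heat-flux ratio q₀/q = 3.950/1.724.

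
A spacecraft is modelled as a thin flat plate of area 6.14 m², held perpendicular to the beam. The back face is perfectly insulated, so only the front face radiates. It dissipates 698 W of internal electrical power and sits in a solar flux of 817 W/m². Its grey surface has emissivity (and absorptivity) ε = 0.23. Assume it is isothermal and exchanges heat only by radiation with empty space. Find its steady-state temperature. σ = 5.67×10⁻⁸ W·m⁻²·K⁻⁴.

T ≈ 390 K

At steady state, absorbed solar power + internal power = radiated power.
Absorbed: α·S·A_cross = 0.23·817·6.140 = 1154 W (cross-section A).
Total input = 1154 + 698 = 1852 W.
Radiated: εσ·A_surf·T⁴ with A_surf = A = 6.140 m².
T⁴ = 1852/(0.23·5.67×10⁻⁸·6.140) = 2.313×10¹⁰ K⁴.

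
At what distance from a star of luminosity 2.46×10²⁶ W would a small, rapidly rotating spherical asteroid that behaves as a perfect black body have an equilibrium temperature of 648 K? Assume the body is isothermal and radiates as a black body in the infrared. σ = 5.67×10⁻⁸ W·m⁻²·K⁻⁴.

For an isothermal black-emitting sphere, (1−a)S·πr² = σ·4πr²·T⁴ ⇒ S = 4σT⁴/(1−a).
S = 4·5.67×10⁻⁸·(648)⁴/1.00 = 39990 W/m².
Flux falls as S = L/(4πd²), so d = √(L/(4πS)) = √(2.46×10²⁶/(4π·39990)).

d ≈ 2.21×10¹⁰ m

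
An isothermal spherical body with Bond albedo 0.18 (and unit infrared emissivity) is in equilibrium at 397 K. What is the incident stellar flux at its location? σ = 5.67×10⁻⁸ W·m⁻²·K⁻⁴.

S ≈ 6870 W/m²

(1−a)S·πr² = σ·4πr²·T⁴ ⇒ S = 4σT⁴/(1−a).
S = 4·5.67×10⁻⁸·2.484×10¹⁰/0.820.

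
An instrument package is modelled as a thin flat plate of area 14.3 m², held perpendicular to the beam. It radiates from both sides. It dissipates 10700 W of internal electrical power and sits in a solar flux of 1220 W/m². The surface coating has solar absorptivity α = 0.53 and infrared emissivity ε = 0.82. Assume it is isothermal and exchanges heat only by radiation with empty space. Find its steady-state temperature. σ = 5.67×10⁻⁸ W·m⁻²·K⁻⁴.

T ≈ 350 K

At steady state, absorbed solar power + internal power = radiated power.
Absorbed: α·S·A_cross = 0.53·1220·14.30 = 9246 W (cross-section A).
Total input = 9246 + 10700 = 19950 W.
Radiated: εσ·A_surf·T⁴ with A_surf = 2A = 28.60 m².
T⁴ = 19950/(0.82·5.67×10⁻⁸·28.60) = 1.500×10¹⁰ K⁴.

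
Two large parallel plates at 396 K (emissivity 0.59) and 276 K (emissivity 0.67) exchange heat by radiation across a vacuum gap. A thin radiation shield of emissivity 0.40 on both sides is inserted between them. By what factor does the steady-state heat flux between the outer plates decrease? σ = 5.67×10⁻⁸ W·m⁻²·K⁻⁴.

Without shield: q₀ = σΔ(T⁴)/(1/ε₁+1/ε₂−1) with denominator 2.187.
With shield the two gaps are in series; the resistances add: (1/ε₁+1/ε_s−1)+(1/ε_s+1/ε₂−1) = 3.195+2.993 = 6.187.
Heat-flux ratio q₀/q = 6.187/2.187.

factor ≈ 2.83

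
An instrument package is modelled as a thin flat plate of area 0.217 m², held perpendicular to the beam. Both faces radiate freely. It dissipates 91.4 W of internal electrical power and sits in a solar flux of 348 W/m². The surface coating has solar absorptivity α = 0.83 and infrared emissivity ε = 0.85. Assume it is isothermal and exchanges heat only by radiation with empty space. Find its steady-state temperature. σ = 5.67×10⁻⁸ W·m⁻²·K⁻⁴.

T ≈ 293 K

At steady state, absorbed solar power + internal power = radiated power.
Absorbed: α·S·A_cross = 0.83·348·0.2170 = 62.68 W (cross-section A).
Total input = 62.68 + 91.4 = 154.1 W.
Radiated: εσ·A_surf·T⁴ with A_surf = 2A = 0.4340 m².
T⁴ = 154.1/(0.85·5.67×10⁻⁸·0.4340) = 7.366×10⁹ K⁴.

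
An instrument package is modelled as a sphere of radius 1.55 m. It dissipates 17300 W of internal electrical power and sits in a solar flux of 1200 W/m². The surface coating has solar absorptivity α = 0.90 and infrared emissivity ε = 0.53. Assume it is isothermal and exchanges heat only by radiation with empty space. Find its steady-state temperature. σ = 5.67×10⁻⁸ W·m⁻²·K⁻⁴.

At steady state, absorbed solar power + internal power = radiated power.
Absorbed: α·S·A_cross = 0.90·1200·7.548 = 8151 W (cross-section πr²).
Total input = 8151 + 17300 = 25450 W.
Radiated: εσ·A_surf·T⁴ with A_surf = 4πr² = 30.19 m².
T⁴ = 25450/(0.53·5.67×10⁻⁸·30.19) = 2.805×10¹⁰ K⁴.

T ≈ 409 K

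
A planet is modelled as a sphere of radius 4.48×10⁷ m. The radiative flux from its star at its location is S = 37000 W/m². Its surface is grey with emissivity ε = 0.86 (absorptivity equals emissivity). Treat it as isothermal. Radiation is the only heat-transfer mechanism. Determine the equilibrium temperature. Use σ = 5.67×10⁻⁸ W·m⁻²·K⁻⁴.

At equilibrium, absorbed power = emitted power.
Absorbing cross-section = πr² = 6.305×10¹⁵ m²; emitting surface = 4πr² = 2.522×10¹⁶ m² (ratio 4).
εS·A_cross = εσ·A_surf·T⁴  ⇒  T⁴ = S/(4σ)   (ε cancels).
T⁴ = 37000/(4·5.67×10⁻⁸) = 1.631×10¹¹ K⁴.
T = (1.631×10¹¹)^(1/4).

T ≈ 636 K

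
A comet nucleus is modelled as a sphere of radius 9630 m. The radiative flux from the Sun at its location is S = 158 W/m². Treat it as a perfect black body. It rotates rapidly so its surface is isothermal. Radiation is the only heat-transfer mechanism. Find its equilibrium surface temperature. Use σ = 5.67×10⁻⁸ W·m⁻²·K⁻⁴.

At equilibrium, absorbed power = emitted power.
Absorbing cross-section = πr² = 2.913×10⁸ m²; emitting surface = 4πr² = 1.165×10⁹ m² (ratio 4).
S·A_cross = εσ·A_surf·T⁴  ⇒  T⁴ = S/(4σ).
T⁴ = 1.00·158/(4·5.67×10⁻⁸) = 6.966×10⁸ K⁴.
T = (6.966×10⁸)^(1/4).

T ≈ 162 K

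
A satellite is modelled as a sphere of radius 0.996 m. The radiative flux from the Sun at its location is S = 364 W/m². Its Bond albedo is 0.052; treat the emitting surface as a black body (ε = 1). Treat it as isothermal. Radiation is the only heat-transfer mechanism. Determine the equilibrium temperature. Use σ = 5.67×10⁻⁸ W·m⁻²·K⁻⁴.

T ≈ 197 K

At equilibrium, absorbed power = emitted power.
Absorbing cross-section = πr² = 3.117 m²; emitting surface = 4πr² = 12.47 m² (ratio 4).
(1−a)S·A_cross = εσ·A_surf·T⁴  ⇒  T⁴ = (1−a)S/(4σ).
T⁴ = 0.948·364/(4·5.67×10⁻⁸) = 1.521×10⁹ K⁴.
T = (1.521×10⁹)^(1/4).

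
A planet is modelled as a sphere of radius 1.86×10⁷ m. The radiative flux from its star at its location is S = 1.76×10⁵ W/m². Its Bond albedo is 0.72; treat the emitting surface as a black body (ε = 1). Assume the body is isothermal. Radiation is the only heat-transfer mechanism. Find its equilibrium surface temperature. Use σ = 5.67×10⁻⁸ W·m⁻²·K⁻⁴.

T ≈ 683 K

At equilibrium, absorbed power = emitted power.
Absorbing cross-section = πr² = 1.087×10¹⁵ m²; emitting surface = 4πr² = 4.347×10¹⁵ m² (ratio 4).
(1−a)S·A_cross = εσ·A_surf·T⁴  ⇒  T⁴ = (1−a)S/(4σ).
T⁴ = 0.280·1.76×10⁵/(4·5.67×10⁻⁸) = 2.173×10¹¹ K⁴.
T = (2.173×10¹¹)^(1/4).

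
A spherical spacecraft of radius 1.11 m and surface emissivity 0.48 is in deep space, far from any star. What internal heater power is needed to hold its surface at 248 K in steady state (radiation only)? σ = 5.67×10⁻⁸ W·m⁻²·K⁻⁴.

P = εσ·4πr²·T⁴.
4πr² = 15.48 m²; T⁴ = 3.783×10⁹ K⁴.
P = 0.48·5.67×10⁻⁸·15.48·3.783×10⁹.

P ≈ 1590 W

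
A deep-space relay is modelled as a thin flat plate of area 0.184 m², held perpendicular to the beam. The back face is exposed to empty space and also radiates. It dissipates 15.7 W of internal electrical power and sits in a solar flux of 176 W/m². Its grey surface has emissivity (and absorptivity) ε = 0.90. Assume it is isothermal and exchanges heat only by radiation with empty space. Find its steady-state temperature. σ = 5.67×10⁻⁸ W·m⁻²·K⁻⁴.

T ≈ 221 K

At steady state, absorbed solar power + internal power = radiated power.
Absorbed: α·S·A_cross = 0.90·176·0.1840 = 29.15 W (cross-section A).
Total input = 29.15 + 15.7 = 44.85 W.
Radiated: εσ·A_surf·T⁴ with A_surf = 2A = 0.3680 m².
T⁴ = 44.85/(0.90·5.67×10⁻⁸·0.3680) = 2.388×10⁹ K⁴.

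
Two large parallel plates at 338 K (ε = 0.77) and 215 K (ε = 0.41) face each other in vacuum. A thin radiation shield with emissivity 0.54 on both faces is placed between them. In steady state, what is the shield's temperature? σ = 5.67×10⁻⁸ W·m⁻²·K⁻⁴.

T_s ≈ 306 K

In steady state the net flux on the hot side equals that on the cold side.
σ(T₁⁴−T_s⁴)/D₁ = σ(T_s⁴−T₂⁴)/D₂, with D₁ = 1/ε₁+1/ε_s−1 = 2.151, D₂ = 1/ε_s+1/ε₂−1 = 3.291.
Solve for T_s⁴: T_s⁴ = (D₂·T₁⁴ + D₁·T₂⁴)/(D₁+D₂) = 8.738×10⁹ K⁴.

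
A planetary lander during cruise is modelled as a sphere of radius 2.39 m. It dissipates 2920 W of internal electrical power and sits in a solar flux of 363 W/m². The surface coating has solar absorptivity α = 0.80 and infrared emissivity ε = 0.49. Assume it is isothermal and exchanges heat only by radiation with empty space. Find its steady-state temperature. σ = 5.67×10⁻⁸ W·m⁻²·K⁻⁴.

T ≈ 253 K

At steady state, absorbed solar power + internal power = radiated power.
Absorbed: α·S·A_cross = 0.80·363·17.95 = 5211 W (cross-section πr²).
Total input = 5211 + 2920 = 8131 W.
Radiated: εσ·A_surf·T⁴ with A_surf = 4πr² = 71.78 m².
T⁴ = 8131/(0.49·5.67×10⁻⁸·71.78) = 4.077×10⁹ K⁴.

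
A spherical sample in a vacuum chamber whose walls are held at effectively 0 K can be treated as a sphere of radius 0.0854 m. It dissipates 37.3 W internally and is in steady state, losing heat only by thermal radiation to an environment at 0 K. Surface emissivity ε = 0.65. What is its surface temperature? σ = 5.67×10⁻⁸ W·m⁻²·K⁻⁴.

Steady state: internal power = radiated power, P = εσA T⁴.
Radiating area A = 4πr² = 0.09165 m².
T⁴ = P/(εσA) = 37.3/(0.65·5.67×10⁻⁸·0.09165) = 1.104×10¹⁰ K⁴.
T = (1.104×10¹⁰)^(1/4).

T ≈ 324 K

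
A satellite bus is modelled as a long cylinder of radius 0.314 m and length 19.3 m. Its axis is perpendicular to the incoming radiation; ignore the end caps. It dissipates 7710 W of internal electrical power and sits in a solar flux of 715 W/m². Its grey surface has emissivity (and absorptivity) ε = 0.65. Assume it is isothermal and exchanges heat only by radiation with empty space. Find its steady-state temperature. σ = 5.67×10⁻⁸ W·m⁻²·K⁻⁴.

At steady state, absorbed solar power + internal power = radiated power.
Absorbed: α·S·A_cross = 0.65·715·12.12 = 5633 W (cross-section 2rL).
Total input = 5633 + 7710 = 13340 W.
Radiated: εσ·A_surf·T⁴ with A_surf = 2πrL = 38.08 m².
T⁴ = 13340/(0.65·5.67×10⁻⁸·38.08) = 9.508×10⁹ K⁴.

T ≈ 312 K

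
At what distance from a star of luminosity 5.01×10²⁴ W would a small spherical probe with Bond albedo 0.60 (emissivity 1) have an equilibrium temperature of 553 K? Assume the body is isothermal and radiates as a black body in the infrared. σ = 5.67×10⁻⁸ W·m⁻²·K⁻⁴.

d ≈ 2.74×10⁹ m

For an isothermal black-emitting sphere, (1−a)S·πr² = σ·4πr²·T⁴ ⇒ S = 4σT⁴/(1−a).
S = 4·5.67×10⁻⁸·(553)⁴/0.400 = 53030 W/m².
Flux falls as S = L/(4πd²), so d = √(L/(4πS)) = √(5.01×10²⁴/(4π·53030)).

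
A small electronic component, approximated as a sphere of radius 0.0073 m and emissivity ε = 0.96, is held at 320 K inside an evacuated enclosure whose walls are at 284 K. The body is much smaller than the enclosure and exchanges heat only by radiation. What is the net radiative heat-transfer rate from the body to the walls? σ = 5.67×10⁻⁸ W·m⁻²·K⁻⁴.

For a small grey body in a large enclosure: P_net = εσA(T_body⁴ − T_wall⁴).
A = 4πr² = 6.697×10⁻⁴ m²; T_body⁴ − T_wall⁴ = 1.049×10¹⁰ − 6.505×10⁹ = 3.980×10⁹ K⁴.
|P_net| = 0.96·5.67×10⁻⁸·6.697×10⁻⁴·3.980×10⁹.

P_net ≈ 0.145 W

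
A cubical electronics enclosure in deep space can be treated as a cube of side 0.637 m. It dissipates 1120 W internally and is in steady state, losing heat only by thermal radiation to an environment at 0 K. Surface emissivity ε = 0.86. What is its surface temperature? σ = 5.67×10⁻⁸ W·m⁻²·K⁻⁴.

Steady state: internal power = radiated power, P = εσA T⁴.
Radiating area A = 6L² = 2.435 m².
T⁴ = P/(εσA) = 1120/(0.86·5.67×10⁻⁸·2.435) = 9.434×10⁹ K⁴.
T = (9.434×10⁹)^(1/4).

T ≈ 312 K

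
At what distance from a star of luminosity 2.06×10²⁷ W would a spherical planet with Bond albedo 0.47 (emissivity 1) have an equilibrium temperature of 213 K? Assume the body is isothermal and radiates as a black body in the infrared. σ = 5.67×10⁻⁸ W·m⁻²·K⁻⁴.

For an isothermal black-emitting sphere, (1−a)S·πr² = σ·4πr²·T⁴ ⇒ S = 4σT⁴/(1−a).
S = 4·5.67×10⁻⁸·(213)⁴/0.530 = 880.8 W/m².
Flux falls as S = L/(4πd²), so d = √(L/(4πS)) = √(2.06×10²⁷/(4π·880.8)).

d ≈ 4.31×10¹¹ m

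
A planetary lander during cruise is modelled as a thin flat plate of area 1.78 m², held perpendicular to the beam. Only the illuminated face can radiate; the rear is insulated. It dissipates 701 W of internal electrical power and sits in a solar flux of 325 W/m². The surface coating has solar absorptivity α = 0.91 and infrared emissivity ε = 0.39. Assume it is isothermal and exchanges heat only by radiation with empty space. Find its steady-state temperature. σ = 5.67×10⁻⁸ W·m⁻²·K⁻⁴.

At steady state, absorbed solar power + internal power = radiated power.
Absorbed: α·S·A_cross = 0.91·325·1.780 = 526.4 W (cross-section A).
Total input = 526.4 + 701 = 1227 W.
Radiated: εσ·A_surf·T⁴ with A_surf = A = 1.780 m².
T⁴ = 1227/(0.39·5.67×10⁻⁸·1.780) = 3.118×10¹⁰ K⁴.

T ≈ 420 K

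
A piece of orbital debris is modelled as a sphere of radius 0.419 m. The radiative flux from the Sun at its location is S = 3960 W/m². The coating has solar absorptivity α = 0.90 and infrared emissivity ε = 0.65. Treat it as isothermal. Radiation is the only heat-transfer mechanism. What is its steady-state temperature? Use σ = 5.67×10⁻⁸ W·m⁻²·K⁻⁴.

At equilibrium, absorbed power = emitted power.
Absorbing cross-section = πr² = 0.5515 m²; emitting surface = 4πr² = 2.206 m² (ratio 4).
αS·A_cross = εσ·A_surf·T⁴  ⇒  T⁴ = αS/(ε·4σ).
T⁴ = 0.900·3960/(0.65·4·5.67×10⁻⁸) = 2.418×10¹⁰ K⁴.
T = (2.418×10¹⁰)^(1/4).

T ≈ 394 K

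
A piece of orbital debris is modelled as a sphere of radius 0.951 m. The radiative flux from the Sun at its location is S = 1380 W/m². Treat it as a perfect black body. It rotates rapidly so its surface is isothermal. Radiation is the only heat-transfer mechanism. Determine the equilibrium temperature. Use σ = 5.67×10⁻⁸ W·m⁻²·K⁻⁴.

T ≈ 279 K

At equilibrium, absorbed power = emitted power.
Absorbing cross-section = πr² = 2.841 m²; emitting surface = 4πr² = 11.37 m² (ratio 4).
S·A_cross = εσ·A_surf·T⁴  ⇒  T⁴ = S/(4σ).
T⁴ = 1.00·1380/(4·5.67×10⁻⁸) = 6.085×10⁹ K⁴.
T = (6.085×10⁹)^(1/4).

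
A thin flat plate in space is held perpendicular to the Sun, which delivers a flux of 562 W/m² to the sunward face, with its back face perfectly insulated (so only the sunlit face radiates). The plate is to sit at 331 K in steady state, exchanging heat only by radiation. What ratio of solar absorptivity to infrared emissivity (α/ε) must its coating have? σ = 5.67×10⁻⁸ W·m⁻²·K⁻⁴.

α/ε ≈ 1.21

Balance: αS·A = εσ·1A·T⁴ ⇒ α/ε = σT⁴/S.
α/ε = 5.67×10⁻⁸·(331)⁴/562 = 5.67×10⁻⁸·1.200×10¹⁰/562.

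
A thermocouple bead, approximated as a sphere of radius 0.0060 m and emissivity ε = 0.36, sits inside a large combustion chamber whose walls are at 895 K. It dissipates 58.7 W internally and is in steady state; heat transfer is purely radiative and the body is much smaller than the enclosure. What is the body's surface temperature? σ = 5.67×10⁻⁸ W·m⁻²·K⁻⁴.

For a small grey body in a large enclosure, net radiated power = εσA(T⁴ − T_w⁴).
Steady state: P = εσA(T⁴ − T_w⁴) with A = 4πr² = 4.524×10⁻⁴ m².
T⁴ = P/(εσA) + T_w⁴ = 58.7/(0.36·5.67×10⁻⁸·4.524×10⁻⁴) + (895)⁴
    = 6.357×10¹² + 6.416×10¹¹ = 6.998×10¹² K⁴.

T ≈ 1630 K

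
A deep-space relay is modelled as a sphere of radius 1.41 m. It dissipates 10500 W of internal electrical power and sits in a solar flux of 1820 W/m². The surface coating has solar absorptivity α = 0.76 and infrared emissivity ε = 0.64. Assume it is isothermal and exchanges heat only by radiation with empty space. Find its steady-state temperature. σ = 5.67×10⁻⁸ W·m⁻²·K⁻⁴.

At steady state, absorbed solar power + internal power = radiated power.
Absorbed: α·S·A_cross = 0.76·1820·6.246 = 8639 W (cross-section πr²).
Total input = 8639 + 10500 = 19140 W.
Radiated: εσ·A_surf·T⁴ with A_surf = 4πr² = 24.98 m².
T⁴ = 19140/(0.64·5.67×10⁻⁸·24.98) = 2.111×10¹⁰ K⁴.

T ≈ 381 K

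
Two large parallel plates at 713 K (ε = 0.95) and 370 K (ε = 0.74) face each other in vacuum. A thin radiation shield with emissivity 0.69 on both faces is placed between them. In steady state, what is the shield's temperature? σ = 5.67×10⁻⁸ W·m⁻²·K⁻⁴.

In steady state the net flux on the hot side equals that on the cold side.
σ(T₁⁴−T_s⁴)/D₁ = σ(T_s⁴−T₂⁴)/D₂, with D₁ = 1/ε₁+1/ε_s−1 = 1.502, D₂ = 1/ε_s+1/ε₂−1 = 1.801.
Solve for T_s⁴: T_s⁴ = (D₂·T₁⁴ + D₁·T₂⁴)/(D₁+D₂) = 1.494×10¹¹ K⁴.

T_s ≈ 622 K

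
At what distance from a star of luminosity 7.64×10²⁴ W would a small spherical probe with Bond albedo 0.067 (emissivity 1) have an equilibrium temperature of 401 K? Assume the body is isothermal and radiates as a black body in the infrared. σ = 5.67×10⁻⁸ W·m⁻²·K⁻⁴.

For an isothermal black-emitting sphere, (1−a)S·πr² = σ·4πr²·T⁴ ⇒ S = 4σT⁴/(1−a).
S = 4·5.67×10⁻⁸·(401)⁴/0.933 = 6285 W/m².
Flux falls as S = L/(4πd²), so d = √(L/(4πS)) = √(7.64×10²⁴/(4π·6285)).

d ≈ 9.83×10⁹ m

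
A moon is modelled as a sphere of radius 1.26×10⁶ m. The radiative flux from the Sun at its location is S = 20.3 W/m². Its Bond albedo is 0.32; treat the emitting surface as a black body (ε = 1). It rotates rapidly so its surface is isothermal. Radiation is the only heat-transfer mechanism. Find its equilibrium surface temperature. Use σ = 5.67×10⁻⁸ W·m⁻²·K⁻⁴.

T ≈ 88.3 K

At equilibrium, absorbed power = emitted power.
Absorbing cross-section = πr² = 4.988×10¹² m²; emitting surface = 4πr² = 1.995×10¹³ m² (ratio 4).
(1−a)S·A_cross = εσ·A_surf·T⁴  ⇒  T⁴ = (1−a)S/(4σ).
T⁴ = 0.680·20.3/(4·5.67×10⁻⁸) = 6.086×10⁷ K⁴.
T = (6.086×10⁷)^(1/4).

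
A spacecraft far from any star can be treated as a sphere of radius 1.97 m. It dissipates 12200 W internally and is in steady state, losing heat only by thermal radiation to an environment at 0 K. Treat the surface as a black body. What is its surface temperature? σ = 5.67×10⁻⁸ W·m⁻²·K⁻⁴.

T ≈ 258 K

Steady state: internal power = radiated power, P = εσA T⁴.
Radiating area A = 4πr² = 48.77 m².
T⁴ = P/(εσA) = 12200/(1.0·5.67×10⁻⁸·48.77) = 4.412×10⁹ K⁴.
T = (4.412×10⁹)^(1/4).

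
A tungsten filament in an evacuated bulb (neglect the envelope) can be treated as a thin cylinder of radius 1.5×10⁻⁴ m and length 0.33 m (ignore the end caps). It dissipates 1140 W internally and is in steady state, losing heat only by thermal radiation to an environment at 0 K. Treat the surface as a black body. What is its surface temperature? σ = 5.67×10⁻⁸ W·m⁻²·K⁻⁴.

Steady state: internal power = radiated power, P = εσA T⁴.
Radiating area A = 2πrL = 3.110×10⁻⁴ m².
T⁴ = P/(εσA) = 1140/(1.0·5.67×10⁻⁸·3.110×10⁻⁴) = 6.465×10¹³ K⁴.
T = (6.465×10¹³)^(1/4).

T ≈ 2840 K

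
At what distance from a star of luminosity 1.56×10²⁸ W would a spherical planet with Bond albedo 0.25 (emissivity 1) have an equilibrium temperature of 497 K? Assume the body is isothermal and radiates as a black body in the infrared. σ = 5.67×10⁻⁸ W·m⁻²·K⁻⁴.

d ≈ 2.59×10¹¹ m

For an isothermal black-emitting sphere, (1−a)S·πr² = σ·4πr²·T⁴ ⇒ S = 4σT⁴/(1−a).
S = 4·5.67×10⁻⁸·(497)⁴/0.750 = 18450 W/m².
Flux falls as S = L/(4πd²), so d = √(L/(4πS)) = √(1.56×10²⁸/(4π·18450)).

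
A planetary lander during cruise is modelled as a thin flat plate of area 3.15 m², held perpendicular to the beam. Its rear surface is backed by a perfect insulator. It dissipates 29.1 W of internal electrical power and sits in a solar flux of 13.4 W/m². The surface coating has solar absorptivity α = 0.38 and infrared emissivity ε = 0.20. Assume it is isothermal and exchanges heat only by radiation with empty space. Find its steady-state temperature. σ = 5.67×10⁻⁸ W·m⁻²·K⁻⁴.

T ≈ 189 K

At steady state, absorbed solar power + internal power = radiated power.
Absorbed: α·S·A_cross = 0.38·13.4·3.150 = 16.04 W (cross-section A).
Total input = 16.04 + 29.1 = 45.14 W.
Radiated: εσ·A_surf·T⁴ with A_surf = A = 3.150 m².
T⁴ = 45.14/(0.20·5.67×10⁻⁸·3.150) = 1.264×10⁹ K⁴.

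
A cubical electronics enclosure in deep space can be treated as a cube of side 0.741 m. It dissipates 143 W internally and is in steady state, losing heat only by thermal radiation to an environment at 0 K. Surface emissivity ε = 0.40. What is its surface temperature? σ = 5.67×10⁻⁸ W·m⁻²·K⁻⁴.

T ≈ 209 K

Steady state: internal power = radiated power, P = εσA T⁴.
Radiating area A = 6L² = 3.294 m².
T⁴ = P/(εσA) = 143/(0.40·5.67×10⁻⁸·3.294) = 1.914×10⁹ K⁴.
T = (1.914×10⁹)^(1/4).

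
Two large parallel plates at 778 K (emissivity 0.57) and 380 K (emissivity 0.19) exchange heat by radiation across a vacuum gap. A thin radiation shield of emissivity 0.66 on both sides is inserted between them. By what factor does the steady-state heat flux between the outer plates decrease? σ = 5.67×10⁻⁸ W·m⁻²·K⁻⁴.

factor ≈ 1.34

Without shield: q₀ = σΔ(T⁴)/(1/ε₁+1/ε₂−1) with denominator 6.018.
With shield the two gaps are in series; the resistances add: (1/ε₁+1/ε_s−1)+(1/ε_s+1/ε₂−1) = 2.270+5.778 = 8.048.
Heat-flux ratio q₀/q = 8.048/6.018.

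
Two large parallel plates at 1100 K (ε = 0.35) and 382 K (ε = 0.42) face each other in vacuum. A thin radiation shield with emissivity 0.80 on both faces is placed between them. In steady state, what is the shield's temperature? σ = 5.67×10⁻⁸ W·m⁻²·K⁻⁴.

T_s ≈ 909 K

In steady state the net flux on the hot side equals that on the cold side.
σ(T₁⁴−T_s⁴)/D₁ = σ(T_s⁴−T₂⁴)/D₂, with D₁ = 1/ε₁+1/ε_s−1 = 3.107, D₂ = 1/ε_s+1/ε₂−1 = 2.631.
Solve for T_s⁴: T_s⁴ = (D₂·T₁⁴ + D₁·T₂⁴)/(D₁+D₂) = 6.828×10¹¹ K⁴.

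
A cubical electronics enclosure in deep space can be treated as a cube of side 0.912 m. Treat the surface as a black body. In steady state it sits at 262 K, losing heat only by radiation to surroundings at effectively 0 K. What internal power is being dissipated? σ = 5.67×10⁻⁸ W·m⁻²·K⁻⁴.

Steady state: P = εσA T⁴.
A = 6L² = 4.990 m²; T⁴ = (262)⁴ = 4.712×10⁹ K⁴.
P = 1.0 × 5.67×10⁻⁸ × 4.990 × 4.712×10⁹.

P ≈ 1330 W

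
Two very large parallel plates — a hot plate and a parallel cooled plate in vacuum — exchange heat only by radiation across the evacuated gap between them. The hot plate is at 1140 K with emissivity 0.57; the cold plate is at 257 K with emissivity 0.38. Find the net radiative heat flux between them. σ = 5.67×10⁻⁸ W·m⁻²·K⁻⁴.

q ≈ 28200 W/m²

For two infinite grey parallel plates, q = σ(T₁⁴ − T₂⁴)/(1/ε₁ + 1/ε₂ − 1).
T₁⁴ − T₂⁴ = 1.689×10¹² − 4.362×10⁹ = 1.685×10¹² K⁴.
1/ε₁ + 1/ε₂ − 1 = 1.754 + 2.632 − 1 = 3.386.
q = 5.67×10⁻⁸ × 1.685×10¹² / 3.386.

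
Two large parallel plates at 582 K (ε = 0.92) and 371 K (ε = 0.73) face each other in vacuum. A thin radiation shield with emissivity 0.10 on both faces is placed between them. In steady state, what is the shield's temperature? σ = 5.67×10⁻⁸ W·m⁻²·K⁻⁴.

T_s ≈ 510 K

In steady state the net flux on the hot side equals that on the cold side.
σ(T₁⁴−T_s⁴)/D₁ = σ(T_s⁴−T₂⁴)/D₂, with D₁ = 1/ε₁+1/ε_s−1 = 10.09, D₂ = 1/ε_s+1/ε₂−1 = 10.37.
Solve for T_s⁴: T_s⁴ = (D₂·T₁⁴ + D₁·T₂⁴)/(D₁+D₂) = 6.750×10¹⁰ K⁴.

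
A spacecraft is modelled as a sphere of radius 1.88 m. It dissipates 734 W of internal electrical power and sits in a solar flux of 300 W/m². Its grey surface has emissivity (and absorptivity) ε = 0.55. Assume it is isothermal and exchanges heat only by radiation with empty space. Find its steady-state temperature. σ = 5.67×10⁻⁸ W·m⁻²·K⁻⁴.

T ≈ 207 K

At steady state, absorbed solar power + internal power = radiated power.
Absorbed: α·S·A_cross = 0.55·300·11.10 = 1832 W (cross-section πr²).
Total input = 1832 + 734 = 2566 W.
Radiated: εσ·A_surf·T⁴ with A_surf = 4πr² = 44.41 m².
T⁴ = 2566/(0.55·5.67×10⁻⁸·44.41) = 1.853×10⁹ K⁴.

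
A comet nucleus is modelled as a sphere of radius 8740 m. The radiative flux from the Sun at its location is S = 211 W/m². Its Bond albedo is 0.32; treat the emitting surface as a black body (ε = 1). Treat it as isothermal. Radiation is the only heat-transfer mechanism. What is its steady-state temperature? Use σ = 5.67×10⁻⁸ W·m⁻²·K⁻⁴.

T ≈ 159 K

At equilibrium, absorbed power = emitted power.
Absorbing cross-section = πr² = 2.400×10⁸ m²; emitting surface = 4πr² = 9.599×10⁸ m² (ratio 4).
(1−a)S·A_cross = εσ·A_surf·T⁴  ⇒  T⁴ = (1−a)S/(4σ).
T⁴ = 0.680·211/(4·5.67×10⁻⁸) = 6.326×10⁸ K⁴.
T = (6.326×10⁸)^(1/4).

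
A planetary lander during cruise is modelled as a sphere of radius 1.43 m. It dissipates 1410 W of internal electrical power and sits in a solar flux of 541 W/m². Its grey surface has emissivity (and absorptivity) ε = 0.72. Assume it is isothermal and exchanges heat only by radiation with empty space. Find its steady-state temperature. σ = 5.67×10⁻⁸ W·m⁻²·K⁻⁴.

T ≈ 247 K

At steady state, absorbed solar power + internal power = radiated power.
Absorbed: α·S·A_cross = 0.72·541·6.424 = 2502 W (cross-section πr²).
Total input = 2502 + 1410 = 3912 W.
Radiated: εσ·A_surf·T⁴ with A_surf = 4πr² = 25.70 m².
T⁴ = 3912/(0.72·5.67×10⁻⁸·25.70) = 3.729×10⁹ K⁴.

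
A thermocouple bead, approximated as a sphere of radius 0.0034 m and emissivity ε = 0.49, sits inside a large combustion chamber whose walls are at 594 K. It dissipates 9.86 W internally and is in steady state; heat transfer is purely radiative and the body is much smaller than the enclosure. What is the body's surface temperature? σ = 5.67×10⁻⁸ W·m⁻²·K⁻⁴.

For a small grey body in a large enclosure, net radiated power = εσA(T⁴ − T_w⁴).
Steady state: P = εσA(T⁴ − T_w⁴) with A = 4πr² = 1.453×10⁻⁴ m².
T⁴ = P/(εσA) + T_w⁴ = 9.86/(0.49·5.67×10⁻⁸·1.453×10⁻⁴) + (594)⁴
    = 2.443×10¹² + 1.245×10¹¹ = 2.568×10¹² K⁴.

T ≈ 1270 K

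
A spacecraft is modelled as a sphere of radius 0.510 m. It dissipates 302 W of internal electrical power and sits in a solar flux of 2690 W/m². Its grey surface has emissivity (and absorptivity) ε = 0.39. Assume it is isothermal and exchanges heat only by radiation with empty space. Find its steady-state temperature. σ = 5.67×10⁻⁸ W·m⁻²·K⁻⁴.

At steady state, absorbed solar power + internal power = radiated power.
Absorbed: α·S·A_cross = 0.39·2690·0.8171 = 857.2 W (cross-section πr²).
Total input = 857.2 + 302 = 1159 W.
Radiated: εσ·A_surf·T⁴ with A_surf = 4πr² = 3.269 m².
T⁴ = 1159/(0.39·5.67×10⁻⁸·3.269) = 1.604×10¹⁰ K⁴.

T ≈ 356 K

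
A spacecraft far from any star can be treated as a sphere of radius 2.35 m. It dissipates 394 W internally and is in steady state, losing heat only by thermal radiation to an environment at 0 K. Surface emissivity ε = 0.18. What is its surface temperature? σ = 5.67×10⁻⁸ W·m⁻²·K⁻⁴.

Steady state: internal power = radiated power, P = εσA T⁴.
Radiating area A = 4πr² = 69.40 m².
T⁴ = P/(εσA) = 394/(0.18·5.67×10⁻⁸·69.40) = 5.563×10⁸ K⁴.
T = (5.563×10⁸)^(1/4).

T ≈ 154 K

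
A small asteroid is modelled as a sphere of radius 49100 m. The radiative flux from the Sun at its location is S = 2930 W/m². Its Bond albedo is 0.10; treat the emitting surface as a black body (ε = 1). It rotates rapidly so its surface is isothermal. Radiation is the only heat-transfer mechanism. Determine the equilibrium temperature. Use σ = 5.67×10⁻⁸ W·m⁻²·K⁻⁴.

At equilibrium, absorbed power = emitted power.
Absorbing cross-section = πr² = 7.574×10⁹ m²; emitting surface = 4πr² = 3.030×10¹⁰ m² (ratio 4).
(1−a)S·A_cross = εσ·A_surf·T⁴  ⇒  T⁴ = (1−a)S/(4σ).
T⁴ = 0.900·2930/(4·5.67×10⁻⁸) = 1.163×10¹⁰ K⁴.
T = (1.163×10¹⁰)^(1/4).

T ≈ 328 K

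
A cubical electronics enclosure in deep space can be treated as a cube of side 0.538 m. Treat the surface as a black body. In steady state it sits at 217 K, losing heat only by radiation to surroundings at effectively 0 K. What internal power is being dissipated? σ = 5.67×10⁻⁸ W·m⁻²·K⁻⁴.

Steady state: P = εσA T⁴.
A = 6L² = 1.737 m²; T⁴ = (217)⁴ = 2.217×10⁹ K⁴.
P = 1.0 × 5.67×10⁻⁸ × 1.737 × 2.217×10⁹.

P ≈ 218 W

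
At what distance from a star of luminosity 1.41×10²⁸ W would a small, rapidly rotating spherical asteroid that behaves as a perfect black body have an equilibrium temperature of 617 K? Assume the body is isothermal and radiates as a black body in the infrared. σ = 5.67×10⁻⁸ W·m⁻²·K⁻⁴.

d ≈ 1.85×10¹¹ m

For an isothermal black-emitting sphere, (1−a)S·πr² = σ·4πr²·T⁴ ⇒ S = 4σT⁴/(1−a).
S = 4·5.67×10⁻⁸·(617)⁴/1.00 = 32870 W/m².
Flux falls as S = L/(4πd²), so d = √(L/(4πS)) = √(1.41×10²⁸/(4π·32870)).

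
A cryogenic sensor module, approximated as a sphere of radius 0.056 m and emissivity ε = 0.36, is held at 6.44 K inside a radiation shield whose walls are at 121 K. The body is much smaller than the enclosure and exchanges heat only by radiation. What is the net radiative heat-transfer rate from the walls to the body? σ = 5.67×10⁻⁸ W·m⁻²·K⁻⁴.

For a small grey body in a large enclosure: P_net = εσA(T_body⁴ − T_wall⁴).
A = 4πr² = 0.03941 m²; T_body⁴ − T_wall⁴ = 1720 − 2.144×10⁸ = -2.144×10⁸ K⁴.
|P_net| = 0.36·5.67×10⁻⁸·0.03941·2.144×10⁸.

P_net ≈ 0.172 W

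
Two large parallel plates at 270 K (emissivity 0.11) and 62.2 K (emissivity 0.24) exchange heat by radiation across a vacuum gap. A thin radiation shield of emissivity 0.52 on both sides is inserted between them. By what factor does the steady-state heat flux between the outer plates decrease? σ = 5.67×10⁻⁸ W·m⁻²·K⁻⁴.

factor ≈ 1.23

Without shield: q₀ = σΔ(T⁴)/(1/ε₁+1/ε₂−1) with denominator 12.26.
With shield the two gaps are in series; the resistances add: (1/ε₁+1/ε_s−1)+(1/ε_s+1/ε₂−1) = 10.01+5.090 = 15.10.
Heat-flux ratio q₀/q = 15.10/12.26.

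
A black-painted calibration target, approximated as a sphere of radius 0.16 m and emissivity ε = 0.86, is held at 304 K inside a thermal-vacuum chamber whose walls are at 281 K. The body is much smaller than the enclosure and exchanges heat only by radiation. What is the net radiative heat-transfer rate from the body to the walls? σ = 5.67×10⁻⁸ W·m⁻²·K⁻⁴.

For a small grey body in a large enclosure: P_net = εσA(T_body⁴ − T_wall⁴).
A = 4πr² = 0.3217 m²; T_body⁴ − T_wall⁴ = 8.541×10⁹ − 6.235×10⁹ = 2.306×10⁹ K⁴.
|P_net| = 0.86·5.67×10⁻⁸·0.3217·2.306×10⁹.

P_net ≈ 36.2 W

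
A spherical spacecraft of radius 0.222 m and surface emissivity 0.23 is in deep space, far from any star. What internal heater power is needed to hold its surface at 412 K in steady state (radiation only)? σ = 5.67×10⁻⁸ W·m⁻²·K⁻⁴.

P ≈ 233 W

P = εσ·4πr²·T⁴.
4πr² = 0.6193 m²; T⁴ = 2.881×10¹⁰ K⁴.
P = 0.23·5.67×10⁻⁸·0.6193·2.881×10¹⁰.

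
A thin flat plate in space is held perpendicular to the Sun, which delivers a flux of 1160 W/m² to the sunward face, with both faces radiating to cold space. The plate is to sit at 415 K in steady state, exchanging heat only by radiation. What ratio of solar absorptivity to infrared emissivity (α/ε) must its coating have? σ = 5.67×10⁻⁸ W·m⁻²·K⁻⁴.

Balance: αS·A = εσ·2A·T⁴ ⇒ α/ε = 2σT⁴/S.
α/ε = 2·5.67×10⁻⁸·(415)⁴/1160 = 2·5.67×10⁻⁸·2.966×10¹⁰/1160.

α/ε ≈ 2.90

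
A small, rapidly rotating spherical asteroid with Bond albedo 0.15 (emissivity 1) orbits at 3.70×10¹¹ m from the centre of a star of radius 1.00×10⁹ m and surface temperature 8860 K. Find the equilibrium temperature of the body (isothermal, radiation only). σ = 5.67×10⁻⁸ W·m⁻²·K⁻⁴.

The star's surface emits σT_*⁴; at distance d the flux is S = σT_*⁴(R_*/d)².
S = 5.67×10⁻⁸·(8860)⁴·(1.00×10⁹/3.70×10¹¹)² = 2552 W/m².
For an isothermal sphere T⁴ = (1−a)S/(4σ) = 9.565×10⁹ K⁴.

T ≈ 313 K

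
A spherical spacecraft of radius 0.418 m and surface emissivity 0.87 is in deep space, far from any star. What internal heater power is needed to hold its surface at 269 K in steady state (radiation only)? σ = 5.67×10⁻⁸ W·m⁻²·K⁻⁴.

P ≈ 567 W

P = εσ·4πr²·T⁴.
4πr² = 2.196 m²; T⁴ = 5.236×10⁹ K⁴.
P = 0.87·5.67×10⁻⁸·2.196·5.236×10⁹.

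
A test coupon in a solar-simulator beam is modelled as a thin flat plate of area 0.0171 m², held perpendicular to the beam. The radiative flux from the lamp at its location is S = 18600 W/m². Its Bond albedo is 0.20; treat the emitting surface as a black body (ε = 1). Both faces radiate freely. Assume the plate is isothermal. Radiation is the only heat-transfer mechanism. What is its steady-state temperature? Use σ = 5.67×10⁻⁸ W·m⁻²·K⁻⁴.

At equilibrium, absorbed power = emitted power.
Absorbing cross-section = A = 0.01710 m²; emitting surface = 2A = 0.03420 m² (ratio 2).
(1−a)S·A_cross = εσ·A_surf·T⁴  ⇒  T⁴ = (1−a)S/(2σ).
T⁴ = 0.800·18600/(2·5.67×10⁻⁸) = 1.312×10¹¹ K⁴.
T = (1.312×10¹¹)^(1/4).

T ≈ 602 K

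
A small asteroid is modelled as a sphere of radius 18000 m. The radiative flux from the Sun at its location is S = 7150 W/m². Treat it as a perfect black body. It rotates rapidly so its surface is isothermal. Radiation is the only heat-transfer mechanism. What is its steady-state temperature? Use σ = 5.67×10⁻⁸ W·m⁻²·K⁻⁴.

T ≈ 421 K

At equilibrium, absorbed power = emitted power.
Absorbing cross-section = πr² = 1.018×10⁹ m²; emitting surface = 4πr² = 4.072×10⁹ m² (ratio 4).
S·A_cross = εσ·A_surf·T⁴  ⇒  T⁴ = S/(4σ).
T⁴ = 1.00·7150/(4·5.67×10⁻⁸) = 3.153×10¹⁰ K⁴.
T = (3.153×10¹⁰)^(1/4).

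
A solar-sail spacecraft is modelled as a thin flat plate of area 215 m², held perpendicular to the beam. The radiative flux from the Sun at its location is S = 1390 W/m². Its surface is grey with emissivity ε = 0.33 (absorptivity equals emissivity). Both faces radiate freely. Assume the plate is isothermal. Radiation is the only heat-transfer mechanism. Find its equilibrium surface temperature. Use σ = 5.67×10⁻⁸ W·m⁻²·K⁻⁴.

At equilibrium, absorbed power = emitted power.
Absorbing cross-section = A = 215.0 m²; emitting surface = 2A = 430.0 m² (ratio 2).
εS·A_cross = εσ·A_surf·T⁴  ⇒  T⁴ = S/(2σ)   (ε cancels).
T⁴ = 1390/(2·5.67×10⁻⁸) = 1.226×10¹⁰ K⁴.
T = (1.226×10¹⁰)^(1/4).

T ≈ 333 K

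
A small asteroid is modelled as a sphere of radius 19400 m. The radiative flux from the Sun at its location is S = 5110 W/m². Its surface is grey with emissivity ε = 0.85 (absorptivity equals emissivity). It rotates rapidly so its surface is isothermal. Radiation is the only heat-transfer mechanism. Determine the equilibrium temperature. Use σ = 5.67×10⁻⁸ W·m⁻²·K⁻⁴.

At equilibrium, absorbed power = emitted power.
Absorbing cross-section = πr² = 1.182×10⁹ m²; emitting surface = 4πr² = 4.729×10⁹ m² (ratio 4).
εS·A_cross = εσ·A_surf·T⁴  ⇒  T⁴ = S/(4σ)   (ε cancels).
T⁴ = 5110/(4·5.67×10⁻⁸) = 2.253×10¹⁰ K⁴.
T = (2.253×10¹⁰)^(1/4).

T ≈ 387 K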